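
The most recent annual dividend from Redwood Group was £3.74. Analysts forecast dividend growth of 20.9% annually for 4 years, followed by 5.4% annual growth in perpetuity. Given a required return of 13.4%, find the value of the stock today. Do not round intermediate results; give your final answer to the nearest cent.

D_1 = 4.52166
D_2 = 5.46669
D_3 = 6.60922
D_4 = 7.99055
Terminal value at year 4: TV = D_4×(1+g_2)/(r−g_2) = 8.42204/0.08 = 105.27553
P_0 = D_1/(1+r)^1 + D_2/(1+r)^2 + D_3/(1+r)^3 + D_4/(1+r)^4 + TV/(1+r)^4
    = 3.98735 + 4.25107 + 4.53222 + 4.83197 + 63.66126 = 81.26388

£81.26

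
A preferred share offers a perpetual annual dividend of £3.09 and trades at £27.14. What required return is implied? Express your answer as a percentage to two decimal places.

11.39%

P = C/r ⇒ r = C/P = £3.09/£27.14 = 0.113854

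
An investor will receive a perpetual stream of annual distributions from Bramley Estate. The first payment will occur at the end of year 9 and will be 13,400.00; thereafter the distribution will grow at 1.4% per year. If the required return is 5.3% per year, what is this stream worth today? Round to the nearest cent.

227307.22

Value at end of year 8: C₁ / (r − g) = 13,400.00 / (0.053 − 0.014) = 343,589.7436
Discount to today: PV = 343,589.7436 / (1 + 0.053)^8 = 343,589.7436 / 1.511565 = 227,307.22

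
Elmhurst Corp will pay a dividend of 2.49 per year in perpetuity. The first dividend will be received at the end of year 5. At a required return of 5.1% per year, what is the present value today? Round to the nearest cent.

40.01

Value at end of year 4: C / r = 2.49 / 0.051 = 48.8235
Discount to today: PV = 48.8235 / (1 + 0.051)^4 = 48.8235 / 1.220143 = 40.01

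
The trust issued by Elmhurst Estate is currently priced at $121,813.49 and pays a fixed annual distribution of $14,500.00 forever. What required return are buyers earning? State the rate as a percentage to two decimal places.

11.90%

P = C/r ⇒ r = C/P = $14,500.00/$121,813.49 = 0.119034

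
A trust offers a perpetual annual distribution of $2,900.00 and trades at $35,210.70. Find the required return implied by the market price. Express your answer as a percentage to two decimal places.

8.24%

P = C/r ⇒ r = C/P = $2,900.00/$35,210.70 = 0.082361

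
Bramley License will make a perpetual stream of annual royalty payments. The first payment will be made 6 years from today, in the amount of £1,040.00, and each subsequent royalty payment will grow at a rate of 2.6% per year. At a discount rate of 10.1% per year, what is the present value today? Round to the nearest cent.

£8571.08

Value at end of year 5: C₁ / (r − g) = £1,040.00 / (0.101 − 0.026) = £13,866.6667
Discount to today: PV = £13,866.6667 / (1 + 0.101)^5 = £13,866.6667 / 1.617844 = £8,571.08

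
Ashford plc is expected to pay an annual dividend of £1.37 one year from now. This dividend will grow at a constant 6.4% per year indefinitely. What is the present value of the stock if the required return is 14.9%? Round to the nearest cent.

Growing perpetuity: P = D₁ / (r − g) = £1.3700 / (0.149 − 0.064) = £16.12

£16.12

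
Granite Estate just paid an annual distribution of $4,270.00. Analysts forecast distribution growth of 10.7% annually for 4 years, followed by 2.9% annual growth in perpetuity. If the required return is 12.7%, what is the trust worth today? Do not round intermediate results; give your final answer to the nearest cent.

D_1 = 4726.89000
D_2 = 5232.66723
D_3 = 5792.56262
D_4 = 6412.36682
Terminal value at year 4: TV = D_4×(1+g_2)/(r−g_2) = 6598.32546/0.098 = 67329.85166
P_0 = D_1/(1+r)^1 + D_2/(1+r)^2 + D_3/(1+r)^3 + D_4/(1+r)^4 + TV/(1+r)^4
    = 4194.22360 + 4119.79195 + 4046.68118 + 3974.86785 + 41736.11241 = 58071.67699

$58071.68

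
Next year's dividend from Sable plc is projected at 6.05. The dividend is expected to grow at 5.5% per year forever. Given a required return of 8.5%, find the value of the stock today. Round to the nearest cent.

201.67

Growing perpetuity: P = D₁ / (r − g) = 6.0500 / (0.085 − 0.055) = 201.67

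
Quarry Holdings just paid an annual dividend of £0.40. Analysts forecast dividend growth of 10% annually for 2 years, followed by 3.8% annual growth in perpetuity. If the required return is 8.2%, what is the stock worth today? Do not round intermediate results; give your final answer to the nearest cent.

D_1 = 0.44000
D_2 = 0.48400
Terminal value at year 2: TV = D_2×(1+g_2)/(r−g_2) = 0.50239/0.044 = 11.41800
P_0 = D_1/(1+r)^1 + D_2/(1+r)^2 + TV/(1+r)^2
    = 0.40665 + 0.41342 + 9.75294 = 10.57301

£10.57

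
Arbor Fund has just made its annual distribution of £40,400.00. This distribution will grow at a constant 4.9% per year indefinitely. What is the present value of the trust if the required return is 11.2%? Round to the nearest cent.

£672692.06

D₁ = D₀ × (1 + g) = £40,400.00 × 1.049 = £42,379.6000
Growing perpetuity: P = D₁ / (r − g) = £42,379.6000 / (0.112 − 0.049) = £672,692.06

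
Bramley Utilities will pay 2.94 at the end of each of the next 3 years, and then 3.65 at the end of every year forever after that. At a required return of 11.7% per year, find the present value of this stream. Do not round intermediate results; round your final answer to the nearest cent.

PV of 3-year annuity: 2.94 × [1 − (1+0.117)^−3] / 0.117 = 7.09795
Perpetuity value at year 3: 3.65 / 0.117 = 31.19658
PV of perpetuity: 31.19658 / (1+0.117)^3 = 22.38450
Total PV = 7.09795 + 22.38450 = 29.48245

29.48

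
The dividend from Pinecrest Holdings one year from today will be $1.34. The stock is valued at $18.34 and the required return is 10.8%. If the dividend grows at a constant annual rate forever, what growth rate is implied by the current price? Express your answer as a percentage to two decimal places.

P = D₁/(r−g) ⇒ g = r − D₁/P = 0.108 − $1.34/$18.34 = 0.034936

3.49%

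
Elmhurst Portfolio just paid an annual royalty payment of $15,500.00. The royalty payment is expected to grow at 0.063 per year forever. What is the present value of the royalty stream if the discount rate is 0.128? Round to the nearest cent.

D₁ = D₀ × (1 + g) = $15,500.00 × 1.063 = $16,476.5000
Growing perpetuity: P = D₁ / (r − g) = $16,476.5000 / (0.128 − 0.063) = $253,484.62

$253484.62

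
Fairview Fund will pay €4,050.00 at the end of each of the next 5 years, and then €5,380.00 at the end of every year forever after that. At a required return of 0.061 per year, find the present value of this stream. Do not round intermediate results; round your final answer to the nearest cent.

PV of 5-year annuity: €4,050.00 × [1 − (1+0.061)^−5] / 0.061 = 17013.76291
Perpetuity value at year 5: €5,380.00 / 0.061 = 88196.72131
PV of perpetuity: 88196.72131 / (1+0.061)^5 = 65595.72268
Total PV = 17013.76291 + 65595.72268 = 82609.48559

€82609.49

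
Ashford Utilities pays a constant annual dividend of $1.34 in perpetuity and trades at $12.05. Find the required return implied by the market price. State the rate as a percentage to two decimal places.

P = C/r ⇒ r = C/P = $1.34/$12.05 = 0.111203

11.12%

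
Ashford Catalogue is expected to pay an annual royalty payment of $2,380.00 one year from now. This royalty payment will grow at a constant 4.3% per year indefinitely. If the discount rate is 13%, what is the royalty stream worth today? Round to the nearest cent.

Growing perpetuity: P = D₁ / (r − g) = $2,380.0000 / (0.13 − 0.043) = $27,356.32

$27356.32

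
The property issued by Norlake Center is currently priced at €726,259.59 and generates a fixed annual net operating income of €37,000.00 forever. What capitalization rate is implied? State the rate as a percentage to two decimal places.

P = C/r ⇒ r = C/P = €37,000.00/€726,259.59 = 0.050946

5.09%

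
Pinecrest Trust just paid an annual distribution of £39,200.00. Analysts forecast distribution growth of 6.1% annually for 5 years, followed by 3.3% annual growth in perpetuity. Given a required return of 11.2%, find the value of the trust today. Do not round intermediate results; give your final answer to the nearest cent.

£575959.08

D_1 = 41591.20000
D_2 = 44128.26320
D_3 = 46820.08726
D_4 = 49676.11258
D_5 = 52706.35545
Terminal value at year 5: TV = D_5×(1+g_2)/(r−g_2) = 54445.66517/0.079 = 689185.63512
P_0 = D_1/(1+r)^1 + D_2/(1+r)^2 + D_3/(1+r)^3 + D_4/(1+r)^4 + D_5/(1+r)^5 + TV/(1+r)^5
    = 37402.15827 + 35686.77152 + 34050.05808 + 32488.40973 + 30998.38374 + 405333.29629 = 575959.07763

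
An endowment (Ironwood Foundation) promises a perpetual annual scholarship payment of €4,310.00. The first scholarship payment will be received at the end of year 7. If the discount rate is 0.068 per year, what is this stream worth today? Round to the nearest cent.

€42711.11

Value at end of year 6: C / r = €4,310.00 / 0.068 = €63,382.3529
Discount to today: PV = €63,382.3529 / (1 + 0.068)^6 = €63,382.3529 / 1.483978 = €42,711.11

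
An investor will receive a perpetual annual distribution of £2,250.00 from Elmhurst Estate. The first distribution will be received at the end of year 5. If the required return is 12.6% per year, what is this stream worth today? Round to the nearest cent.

£11108.58

Value at end of year 4: C / r = £2,250.00 / 0.126 = £17,857.1429
Discount to today: PV = £17,857.1429 / (1 + 0.126)^4 = £17,857.1429 / 1.607510 = £11,108.58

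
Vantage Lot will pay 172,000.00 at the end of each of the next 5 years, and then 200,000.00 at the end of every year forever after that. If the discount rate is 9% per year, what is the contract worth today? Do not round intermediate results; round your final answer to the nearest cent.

2113311.99

PV of 5-year annuity: 172,000.00 × [1 − (1+0.09)^−5] / 0.09 = 669020.01730
Perpetuity value at year 5: 200,000.00 / 0.09 = 2222222.22222
PV of perpetuity: 2222222.22222 / (1+0.09)^5 = 1444291.96955
Total PV = 669020.01730 + 1444291.96955 = 2113311.98685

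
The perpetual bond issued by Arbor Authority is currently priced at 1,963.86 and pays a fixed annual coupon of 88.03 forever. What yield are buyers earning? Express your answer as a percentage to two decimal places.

4.48%

P = C/r ⇒ r = C/P = 88.03/1,963.86 = 0.044825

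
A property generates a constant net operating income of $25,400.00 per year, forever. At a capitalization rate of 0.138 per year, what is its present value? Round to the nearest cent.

$184057.97

Level perpetuity: PV = C / r = $25,400.00 / 0.138 = $184,057.97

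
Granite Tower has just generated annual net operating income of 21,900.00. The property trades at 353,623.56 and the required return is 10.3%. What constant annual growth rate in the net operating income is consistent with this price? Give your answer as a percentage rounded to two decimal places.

3.87%

P = D₀(1+g)/(r−g) ⇒ P(r−g) = D₀(1+g) ⇒ g(P+D₀) = P·r − D₀
g = (P·r − D₀)/(P + D₀) = (353,623.56×0.103 − 21,900.00) / (353,623.56 + 21,900.00) = 0.038675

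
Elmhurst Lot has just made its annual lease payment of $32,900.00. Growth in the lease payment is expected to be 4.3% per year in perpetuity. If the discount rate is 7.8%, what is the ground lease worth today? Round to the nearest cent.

D₁ = D₀ × (1 + g) = $32,900.00 × 1.043 = $34,314.7000
Growing perpetuity: P = D₁ / (r − g) = $34,314.7000 / (0.078 − 0.043) = $980,420.00

$980420.00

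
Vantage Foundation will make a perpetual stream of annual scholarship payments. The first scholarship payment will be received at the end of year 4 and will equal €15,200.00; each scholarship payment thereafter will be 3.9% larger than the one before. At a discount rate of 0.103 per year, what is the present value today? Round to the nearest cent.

€176985.25

Value at end of year 3: C₁ / (r − g) = €15,200.00 / (0.103 − 0.039) = €237,500.0000
Discount to today: PV = €237,500.0000 / (1 + 0.103)^3 = €237,500.0000 / 1.341920 = €176,985.25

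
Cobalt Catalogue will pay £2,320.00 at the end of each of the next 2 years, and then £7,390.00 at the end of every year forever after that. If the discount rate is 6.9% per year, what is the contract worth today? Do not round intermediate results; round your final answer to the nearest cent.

£97922.08

PV of 2-year annuity: £2,320.00 × [1 − (1+0.069)^−2] / 0.069 = 4200.42336
Perpetuity value at year 2: £7,390.00 / 0.069 = 107101.44928
PV of perpetuity: 107101.44928 / (1+0.069)^2 = 93721.65245
Total PV = 4200.42336 + 93721.65245 = 97922.07581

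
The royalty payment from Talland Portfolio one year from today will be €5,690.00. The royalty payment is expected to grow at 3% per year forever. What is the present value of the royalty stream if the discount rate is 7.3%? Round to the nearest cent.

€132325.58

Growing perpetuity: P = D₁ / (r − g) = €5,690.0000 / (0.073 − 0.03) = €132,325.58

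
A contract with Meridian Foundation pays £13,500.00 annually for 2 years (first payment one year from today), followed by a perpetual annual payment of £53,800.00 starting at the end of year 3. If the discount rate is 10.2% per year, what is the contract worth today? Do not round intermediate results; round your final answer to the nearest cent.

PV of 2-year annuity: £13,500.00 × [1 − (1+0.102)^−2] / 0.102 = 23367.01790
Perpetuity value at year 2: £53,800.00 / 0.102 = 527450.98039
PV of perpetuity: 527450.98039 / (1+0.102)^2 = 434329.08685
Total PV = 23367.01790 + 434329.08685 = 457696.10475

£457696.10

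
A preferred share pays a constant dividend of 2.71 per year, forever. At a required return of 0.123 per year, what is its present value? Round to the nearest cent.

22.03

Level perpetuity: PV = C / r = 2.71 / 0.123 = 22.03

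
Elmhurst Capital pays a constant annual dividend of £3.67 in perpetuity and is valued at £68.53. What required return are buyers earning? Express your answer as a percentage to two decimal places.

5.36%

P = C/r ⇒ r = C/P = £3.67/£68.53 = 0.053553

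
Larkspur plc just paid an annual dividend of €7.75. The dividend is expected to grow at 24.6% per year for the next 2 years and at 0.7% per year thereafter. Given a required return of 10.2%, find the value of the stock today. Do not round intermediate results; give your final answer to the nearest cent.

D_1 = 9.65650
D_2 = 12.03200
Terminal value at year 2: TV = D_2×(1+g_2)/(r−g_2) = 12.11622/0.095 = 127.53919
P_0 = D_1/(1+r)^1 + D_2/(1+r)^2 + TV/(1+r)^2
    = 8.76270 + 9.90774 + 105.02204 = 123.69249

€123.69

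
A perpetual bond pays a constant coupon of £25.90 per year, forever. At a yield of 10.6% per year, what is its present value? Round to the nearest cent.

£244.34

Level perpetuity: PV = C / r = £25.90 / 0.106 = £244.34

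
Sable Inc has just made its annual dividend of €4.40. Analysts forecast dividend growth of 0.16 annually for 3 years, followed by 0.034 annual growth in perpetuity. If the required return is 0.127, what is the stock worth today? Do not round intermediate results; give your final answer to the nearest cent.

D_1 = 5.10400
D_2 = 5.92064
D_3 = 6.86794
Terminal value at year 3: TV = D_3×(1+g_2)/(r−g_2) = 7.10145/0.093 = 76.35970
P_0 = D_1/(1+r)^1 + D_2/(1+r)^2 + D_3/(1+r)^3 + TV/(1+r)^3
    = 4.52884 + 4.66145 + 4.79794 + 53.34485 = 67.33307

€67.33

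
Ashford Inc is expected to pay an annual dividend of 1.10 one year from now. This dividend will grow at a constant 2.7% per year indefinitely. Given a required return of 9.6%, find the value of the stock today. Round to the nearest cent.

15.94

Growing perpetuity: P = D₁ / (r − g) = 1.1000 / (0.096 − 0.027) = 15.94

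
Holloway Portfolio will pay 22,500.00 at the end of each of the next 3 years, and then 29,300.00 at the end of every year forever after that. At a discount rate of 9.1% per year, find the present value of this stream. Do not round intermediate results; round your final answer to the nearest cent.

PV of 3-year annuity: 22,500.00 × [1 − (1+0.091)^−3] / 0.091 = 56852.77795
Perpetuity value at year 3: 29,300.00 / 0.091 = 321978.02198
PV of perpetuity: 321978.02198 / (1+0.091)^3 = 247943.07113
Total PV = 56852.77795 + 247943.07113 = 304795.84909

304795.85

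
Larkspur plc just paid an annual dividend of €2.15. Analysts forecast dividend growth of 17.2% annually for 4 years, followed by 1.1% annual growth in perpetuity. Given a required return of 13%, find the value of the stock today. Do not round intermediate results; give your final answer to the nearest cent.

€30.57

D_1 = 2.51980
D_2 = 2.95321
D_3 = 3.46116
D_4 = 4.05648
Terminal value at year 4: TV = D_4×(1+g_2)/(r−g_2) = 4.10110/0.119 = 34.46300
P_0 = D_1/(1+r)^1 + D_2/(1+r)^2 + D_3/(1+r)^3 + D_4/(1+r)^4 + TV/(1+r)^4
    = 2.22991 + 2.31279 + 2.39876 + 2.48791 + 21.13680 = 30.56618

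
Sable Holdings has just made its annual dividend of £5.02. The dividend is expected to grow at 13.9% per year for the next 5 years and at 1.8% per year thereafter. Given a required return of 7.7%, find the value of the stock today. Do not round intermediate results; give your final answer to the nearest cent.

£144.37

D_1 = 5.71778
D_2 = 6.51255
D_3 = 7.41780
D_4 = 8.44887
D_5 = 9.62326
Terminal value at year 5: TV = D_5×(1+g_2)/(r−g_2) = 9.79648/0.059 = 166.04206
P_0 = D_1/(1+r)^1 + D_2/(1+r)^2 + D_3/(1+r)^3 + D_4/(1+r)^4 + D_5/(1+r)^5 + TV/(1+r)^5
    = 5.30899 + 5.61461 + 5.93783 + 6.27966 + 6.64116 + 114.58812 = 144.37036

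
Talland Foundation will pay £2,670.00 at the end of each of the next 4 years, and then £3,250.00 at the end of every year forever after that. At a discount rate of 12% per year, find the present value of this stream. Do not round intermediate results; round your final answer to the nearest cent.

£25321.67

PV of 4-year annuity: £2,670.00 × [1 − (1+0.12)^−4] / 0.12 = 8109.72276
Perpetuity value at year 4: £3,250.00 / 0.12 = 27083.33333
PV of perpetuity: 27083.33333 / (1+0.12)^4 = 17211.94796
Total PV = 8109.72276 + 17211.94796 = 25321.67071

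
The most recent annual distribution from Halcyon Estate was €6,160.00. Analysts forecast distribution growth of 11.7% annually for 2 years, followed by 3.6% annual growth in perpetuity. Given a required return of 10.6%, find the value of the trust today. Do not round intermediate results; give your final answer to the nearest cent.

€105494.89

D_1 = 6880.72000
D_2 = 7685.76424
Terminal value at year 2: TV = D_2×(1+g_2)/(r−g_2) = 7962.45175/0.07 = 113749.31075
P_0 = D_1/(1+r)^1 + D_2/(1+r)^2 + TV/(1+r)^2
    = 6221.26582 + 6283.14098 + 92990.48651 = 105494.89331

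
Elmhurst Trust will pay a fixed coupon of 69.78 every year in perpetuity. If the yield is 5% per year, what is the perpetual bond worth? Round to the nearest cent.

1395.60

Level perpetuity: PV = C / r = 69.78 / 0.05 = 1,395.60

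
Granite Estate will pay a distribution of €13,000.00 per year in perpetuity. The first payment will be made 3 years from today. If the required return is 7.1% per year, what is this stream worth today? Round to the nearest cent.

Value at end of year 2: C / r = €13,000.00 / 0.071 = €183,098.5915
Discount to today: PV = €183,098.5915 / (1 + 0.071)^2 = €183,098.5915 / 1.147041 = €159,626.89

€159626.89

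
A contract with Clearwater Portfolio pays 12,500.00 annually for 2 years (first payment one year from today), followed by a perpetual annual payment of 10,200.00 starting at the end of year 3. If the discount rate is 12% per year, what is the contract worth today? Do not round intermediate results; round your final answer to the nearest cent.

88887.12

PV of 2-year annuity: 12,500.00 × [1 − (1+0.12)^−2] / 0.12 = 21125.63776
Perpetuity value at year 2: 10,200.00 / 0.12 = 85000.00000
PV of perpetuity: 85000.00000 / (1+0.12)^2 = 67761.47959
Total PV = 21125.63776 + 67761.47959 = 88887.11735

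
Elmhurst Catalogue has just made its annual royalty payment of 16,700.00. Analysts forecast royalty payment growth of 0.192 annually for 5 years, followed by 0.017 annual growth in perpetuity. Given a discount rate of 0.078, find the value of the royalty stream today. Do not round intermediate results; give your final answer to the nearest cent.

D_1 = 19906.40000
D_2 = 23728.42880
D_3 = 28284.28713
D_4 = 33714.87026
D_5 = 40188.12535
Terminal value at year 5: TV = D_5×(1+g_2)/(r−g_2) = 40871.32348/0.061 = 670021.69638
P_0 = D_1/(1+r)^1 + D_2/(1+r)^2 + D_3/(1+r)^3 + D_4/(1+r)^4 + D_5/(1+r)^5 + TV/(1+r)^5
    = 18466.04824 + 20418.85853 + 22578.18124 + 24965.85532 + 27606.02926 + 460251.34023 = 574286.31282

574286.31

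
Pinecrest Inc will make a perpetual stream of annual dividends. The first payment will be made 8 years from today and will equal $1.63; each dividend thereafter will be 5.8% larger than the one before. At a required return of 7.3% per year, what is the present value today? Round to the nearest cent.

Value at end of year 7: C₁ / (r − g) = $1.63 / (0.073 − 0.058) = $108.6667
Discount to today: PV = $108.6667 / (1 + 0.073)^7 = $108.6667 / 1.637563 = $66.36

$66.36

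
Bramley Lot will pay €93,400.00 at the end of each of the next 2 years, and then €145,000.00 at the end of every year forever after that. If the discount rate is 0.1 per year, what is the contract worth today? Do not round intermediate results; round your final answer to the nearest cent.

PV of 2-year annuity: €93,400.00 × [1 − (1+0.1)^−2] / 0.1 = 162099.17355
Perpetuity value at year 2: €145,000.00 / 0.1 = 1450000.00000
PV of perpetuity: 1450000.00000 / (1+0.1)^2 = 1198347.10744
Total PV = 162099.17355 + 1198347.10744 = 1360446.28099

€1360446.28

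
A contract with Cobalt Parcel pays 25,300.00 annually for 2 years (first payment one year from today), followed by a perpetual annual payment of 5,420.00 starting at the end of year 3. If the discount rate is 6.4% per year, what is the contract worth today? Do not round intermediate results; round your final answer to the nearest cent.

PV of 2-year annuity: 25,300.00 × [1 − (1+0.064)^−2] / 0.064 = 46126.12358
Perpetuity value at year 2: 5,420.00 / 0.064 = 84687.50000
PV of perpetuity: 84687.50000 / (1+0.064)^2 = 74805.93519
Total PV = 46126.12358 + 74805.93519 = 120932.05877

120932.06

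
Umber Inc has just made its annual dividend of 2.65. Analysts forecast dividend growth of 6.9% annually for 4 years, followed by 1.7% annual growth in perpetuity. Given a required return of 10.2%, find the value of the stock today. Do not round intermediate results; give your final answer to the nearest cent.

37.91

D_1 = 2.83285
D_2 = 3.02832
D_3 = 3.23727
D_4 = 3.46064
Terminal value at year 4: TV = D_4×(1+g_2)/(r−g_2) = 3.51947/0.085 = 41.40557
P_0 = D_1/(1+r)^1 + D_2/(1+r)^2 + D_3/(1+r)^3 + D_4/(1+r)^4 + TV/(1+r)^4
    = 2.57064 + 2.49366 + 2.41899 + 2.34655 + 28.07581 = 37.90567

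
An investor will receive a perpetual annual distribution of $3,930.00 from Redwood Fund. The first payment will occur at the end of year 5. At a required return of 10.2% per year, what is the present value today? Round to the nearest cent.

Value at end of year 4: C / r = $3,930.00 / 0.102 = $38,529.4118
Discount to today: PV = $38,529.4118 / (1 + 0.102)^4 = $38,529.4118 / 1.474777 = $26,125.58

$26125.58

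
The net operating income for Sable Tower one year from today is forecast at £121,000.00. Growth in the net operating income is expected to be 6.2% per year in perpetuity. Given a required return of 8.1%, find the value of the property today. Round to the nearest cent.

Growing perpetuity: P = D₁ / (r − g) = £121,000.0000 / (0.081 − 0.062) = £6,368,421.05

£6368421.05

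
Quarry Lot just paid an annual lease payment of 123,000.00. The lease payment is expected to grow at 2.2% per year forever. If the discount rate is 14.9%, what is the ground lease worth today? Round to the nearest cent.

D₁ = D₀ × (1 + g) = 123,000.00 × 1.022 = 125,706.0000
Growing perpetuity: P = D₁ / (r − g) = 125,706.0000 / (0.149 − 0.022) = 989,811.02

989811.02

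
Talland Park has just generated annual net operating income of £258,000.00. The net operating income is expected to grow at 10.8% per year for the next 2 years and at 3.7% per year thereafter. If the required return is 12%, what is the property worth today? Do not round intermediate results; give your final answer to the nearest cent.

£3662478.74

D_1 = 285864.00000
D_2 = 316737.31200
Terminal value at year 2: TV = D_2×(1+g_2)/(r−g_2) = 328456.59254/0.083 = 3957308.34390
P_0 = D_1/(1+r)^1 + D_2/(1+r)^2 + TV/(1+r)^2
    = 255235.71429 + 252501.04592 + 3154741.98334 = 3662478.74355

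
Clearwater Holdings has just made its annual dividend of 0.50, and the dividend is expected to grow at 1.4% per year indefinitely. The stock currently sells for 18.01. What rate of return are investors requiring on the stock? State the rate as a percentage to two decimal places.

4.22%

D₁ = 0.50 × 1.014 = 0.5070
P = D₁/(r − g) ⇒ r = D₁/P + g = 0.5070/18.01 + 0.014 = 0.028151 + 0.014 = 0.042151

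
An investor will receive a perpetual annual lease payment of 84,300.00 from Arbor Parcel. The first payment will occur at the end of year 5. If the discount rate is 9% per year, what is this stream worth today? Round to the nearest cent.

Value at end of year 4: C / r = 84,300.00 / 0.09 = 936,666.6667
Discount to today: PV = 936,666.6667 / (1 + 0.09)^4 = 936,666.6667 / 1.411582 = 663,558.28

663558.28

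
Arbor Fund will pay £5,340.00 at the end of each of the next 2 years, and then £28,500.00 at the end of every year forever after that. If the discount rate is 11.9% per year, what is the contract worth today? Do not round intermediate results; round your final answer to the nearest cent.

PV of 2-year annuity: £5,340.00 × [1 − (1+0.119)^−2] / 0.119 = 9036.74527
Perpetuity value at year 2: £28,500.00 / 0.119 = 239495.79832
PV of perpetuity: 239495.79832 / (1+0.119)^2 = 191265.97803
Total PV = 9036.74527 + 191265.97803 = 200302.72331

£200302.72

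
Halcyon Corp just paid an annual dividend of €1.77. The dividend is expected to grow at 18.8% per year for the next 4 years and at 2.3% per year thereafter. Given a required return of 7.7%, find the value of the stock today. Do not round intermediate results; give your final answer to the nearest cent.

D_1 = 2.10276
D_2 = 2.49808
D_3 = 2.96772
D_4 = 3.52565
Terminal value at year 4: TV = D_4×(1+g_2)/(r−g_2) = 3.60674/0.054 = 66.79145
P_0 = D_1/(1+r)^1 + D_2/(1+r)^2 + D_3/(1+r)^3 + D_4/(1+r)^4 + TV/(1+r)^4
    = 1.95242 + 2.15365 + 2.37561 + 2.62045 + 49.64301 = 58.74514

€58.75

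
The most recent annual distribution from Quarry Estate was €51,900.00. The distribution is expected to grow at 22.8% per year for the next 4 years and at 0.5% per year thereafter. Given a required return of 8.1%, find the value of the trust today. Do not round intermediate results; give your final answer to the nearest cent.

€1431349.96

D_1 = 63733.20000
D_2 = 78264.36960
D_3 = 96108.64587
D_4 = 118021.41713
Terminal value at year 4: TV = D_4×(1+g_2)/(r−g_2) = 118611.52421/0.076 = 1560677.95016
P_0 = D_1/(1+r)^1 + D_2/(1+r)^2 + D_3/(1+r)^3 + D_4/(1+r)^4 + TV/(1+r)^4
    = 58957.63182 + 66974.99711 + 76082.60541 + 86428.71364 + 1142906.01595 = 1431349.96394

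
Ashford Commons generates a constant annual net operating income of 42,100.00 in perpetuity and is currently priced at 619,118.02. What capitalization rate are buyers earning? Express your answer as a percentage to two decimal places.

P = C/r ⇒ r = C/P = 42,100.00/619,118.02 = 0.068000

6.80%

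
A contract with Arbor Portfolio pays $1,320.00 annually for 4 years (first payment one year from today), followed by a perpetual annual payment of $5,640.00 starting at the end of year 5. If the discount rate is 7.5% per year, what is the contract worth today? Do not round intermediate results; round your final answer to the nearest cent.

$60730.91

PV of 4-year annuity: $1,320.00 × [1 − (1+0.075)^−4] / 0.075 = 4421.11068
Perpetuity value at year 4: $5,640.00 / 0.075 = 75200.00000
PV of perpetuity: 75200.00000 / (1+0.075)^4 = 56309.79984
Total PV = 4421.11068 + 56309.79984 = 60730.91052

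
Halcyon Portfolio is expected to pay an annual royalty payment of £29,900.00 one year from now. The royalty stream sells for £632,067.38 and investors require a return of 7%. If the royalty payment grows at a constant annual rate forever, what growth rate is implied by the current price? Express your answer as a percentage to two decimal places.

P = D₁/(r−g) ⇒ g = r − D₁/P = 0.07 − £29,900.00/£632,067.38 = 0.022695

2.27%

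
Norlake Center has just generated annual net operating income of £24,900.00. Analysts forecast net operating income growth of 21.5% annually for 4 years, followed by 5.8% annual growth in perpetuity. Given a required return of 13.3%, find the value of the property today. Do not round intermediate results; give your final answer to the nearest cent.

£583498.47

D_1 = 30253.50000
D_2 = 36758.00250
D_3 = 44660.97304
D_4 = 54263.08224
Terminal value at year 4: TV = D_4×(1+g_2)/(r−g_2) = 57410.34101/0.075 = 765471.21347
P_0 = D_1/(1+r)^1 + D_2/(1+r)^2 + D_3/(1+r)^3 + D_4/(1+r)^4 + TV/(1+r)^4
    = 26702.11827 + 28634.66346 + 30707.07511 + 32929.47596 + 464525.14085 = 583498.47365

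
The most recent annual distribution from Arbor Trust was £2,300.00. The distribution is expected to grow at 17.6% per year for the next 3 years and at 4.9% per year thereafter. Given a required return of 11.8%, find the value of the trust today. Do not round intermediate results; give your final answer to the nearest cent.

£48336.92

D_1 = 2704.80000
D_2 = 3180.84480
D_3 = 3740.67348
Terminal value at year 3: TV = D_3×(1+g_2)/(r−g_2) = 3923.96649/0.069 = 56869.07950
P_0 = D_1/(1+r)^1 + D_2/(1+r)^2 + D_3/(1+r)^3 + TV/(1+r)^3
    = 2419.32021 + 2544.83057 + 2676.85219 + 40695.91224 = 48336.91520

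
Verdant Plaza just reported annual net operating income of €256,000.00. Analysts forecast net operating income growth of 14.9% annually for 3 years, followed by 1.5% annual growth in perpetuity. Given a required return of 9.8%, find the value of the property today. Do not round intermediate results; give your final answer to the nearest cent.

€4428988.84

D_1 = 294144.00000
D_2 = 337971.45600
D_3 = 388329.20294
Terminal value at year 3: TV = D_3×(1+g_2)/(r−g_2) = 394154.14099/0.083 = 4748845.07215
P_0 = D_1/(1+r)^1 + D_2/(1+r)^2 + D_3/(1+r)^3 + TV/(1+r)^3
    = 267890.71038 + 280333.72152 + 293354.68673 + 3587409.72324 = 4428988.84187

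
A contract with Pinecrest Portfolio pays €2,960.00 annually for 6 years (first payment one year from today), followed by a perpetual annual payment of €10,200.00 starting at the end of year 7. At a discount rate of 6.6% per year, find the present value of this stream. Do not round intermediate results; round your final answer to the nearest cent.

PV of 6-year annuity: €2,960.00 × [1 − (1+0.066)^−6] / 0.066 = 14284.88202
Perpetuity value at year 6: €10,200.00 / 0.066 = 154545.45455
PV of perpetuity: 154545.45455 / (1+0.066)^6 = 105320.52325
Total PV = 14284.88202 + 105320.52325 = 119605.40527

€119605.41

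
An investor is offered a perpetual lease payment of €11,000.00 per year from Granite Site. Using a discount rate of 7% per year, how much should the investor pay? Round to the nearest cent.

€157142.86

Level perpetuity: PV = C / r = €11,000.00 / 0.07 = €157,142.86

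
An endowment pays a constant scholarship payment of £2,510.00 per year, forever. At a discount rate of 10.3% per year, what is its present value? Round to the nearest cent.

Level perpetuity: PV = C / r = £2,510.00 / 0.103 = £24,368.93

£24368.93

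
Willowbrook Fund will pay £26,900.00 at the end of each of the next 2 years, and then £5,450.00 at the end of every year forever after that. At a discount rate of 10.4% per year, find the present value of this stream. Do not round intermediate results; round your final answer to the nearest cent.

£89432.24

PV of 2-year annuity: £26,900.00 × [1 − (1+0.104)^−2] / 0.104 = 46436.54169
Perpetuity value at year 2: £5,450.00 / 0.104 = 52403.84615
PV of perpetuity: 52403.84615 / (1+0.104)^2 = 42995.69923
Total PV = 46436.54169 + 42995.69923 = 89432.24092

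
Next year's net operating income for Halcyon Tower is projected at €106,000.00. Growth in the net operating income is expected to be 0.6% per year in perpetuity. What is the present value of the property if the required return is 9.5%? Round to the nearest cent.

Growing perpetuity: P = D₁ / (r − g) = €106,000.0000 / (0.095 − 0.006) = €1,191,011.24

€1191011.24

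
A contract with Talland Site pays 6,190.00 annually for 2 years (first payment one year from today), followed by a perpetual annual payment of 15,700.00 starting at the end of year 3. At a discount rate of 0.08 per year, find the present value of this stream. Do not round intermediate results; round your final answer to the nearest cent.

179291.15

PV of 2-year annuity: 6,190.00 × [1 − (1+0.08)^−2] / 0.08 = 11038.40878
Perpetuity value at year 2: 15,700.00 / 0.08 = 196250.00000
PV of perpetuity: 196250.00000 / (1+0.08)^2 = 168252.74348
Total PV = 11038.40878 + 168252.74348 = 179291.15226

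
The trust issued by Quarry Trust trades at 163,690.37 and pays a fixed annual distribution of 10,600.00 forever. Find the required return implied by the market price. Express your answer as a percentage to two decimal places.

6.48%

P = C/r ⇒ r = C/P = 10,600.00/163,690.37 = 0.064756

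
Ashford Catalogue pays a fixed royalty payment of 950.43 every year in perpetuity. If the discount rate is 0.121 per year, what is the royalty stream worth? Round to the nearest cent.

7854.79

Level perpetuity: PV = C / r = 950.43 / 0.121 = 7,854.79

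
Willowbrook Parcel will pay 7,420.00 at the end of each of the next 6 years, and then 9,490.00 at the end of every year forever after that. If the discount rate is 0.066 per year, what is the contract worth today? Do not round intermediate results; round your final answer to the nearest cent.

PV of 6-year annuity: 7,420.00 × [1 − (1+0.066)^−6] / 0.066 = 35808.72453
Perpetuity value at year 6: 9,490.00 / 0.066 = 143787.87879
PV of perpetuity: 143787.87879 / (1+0.066)^6 = 97989.38879
Total PV = 35808.72453 + 97989.38879 = 133798.11332

133798.11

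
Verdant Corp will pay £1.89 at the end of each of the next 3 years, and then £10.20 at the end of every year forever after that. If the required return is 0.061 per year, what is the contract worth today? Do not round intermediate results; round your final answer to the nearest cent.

PV of 3-year annuity: £1.89 × [1 − (1+0.061)^−3] / 0.061 = 5.04266
Perpetuity value at year 3: £10.20 / 0.061 = 167.21311
PV of perpetuity: 167.21311 / (1+0.061)^3 = 139.99876
Total PV = 5.04266 + 139.99876 = 145.04142

£145.04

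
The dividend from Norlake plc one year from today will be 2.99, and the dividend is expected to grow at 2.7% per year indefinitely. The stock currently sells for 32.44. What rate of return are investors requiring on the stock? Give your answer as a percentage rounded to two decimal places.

11.92%

P = D₁/(r − g) ⇒ r = D₁/P + g = 2.9900/32.44 + 0.027 = 0.092170 + 0.027 = 0.119170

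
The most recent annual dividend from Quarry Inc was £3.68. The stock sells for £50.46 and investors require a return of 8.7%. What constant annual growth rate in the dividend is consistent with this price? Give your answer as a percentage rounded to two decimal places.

1.31%

P = D₀(1+g)/(r−g) ⇒ P(r−g) = D₀(1+g) ⇒ g(P+D₀) = P·r − D₀
g = (P·r − D₀)/(P + D₀) = (£50.46×0.087 − £3.68) / (£50.46 + £3.68) = 0.013115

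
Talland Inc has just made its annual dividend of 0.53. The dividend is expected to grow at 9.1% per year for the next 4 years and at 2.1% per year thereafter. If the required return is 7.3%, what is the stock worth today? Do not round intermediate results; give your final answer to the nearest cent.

D_1 = 0.57823
D_2 = 0.63085
D_3 = 0.68826
D_4 = 0.75089
Terminal value at year 4: TV = D_4×(1+g_2)/(r−g_2) = 0.76666/0.052 = 14.74339
P_0 = D_1/(1+r)^1 + D_2/(1+r)^2 + D_3/(1+r)^3 + D_4/(1+r)^4 + TV/(1+r)^4
    = 0.53889 + 0.54793 + 0.55712 + 0.56647 + 11.12240 = 13.33281

13.33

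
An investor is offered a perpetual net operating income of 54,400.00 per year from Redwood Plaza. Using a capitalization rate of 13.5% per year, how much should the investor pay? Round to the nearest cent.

Level perpetuity: PV = C / r = 54,400.00 / 0.135 = 402,962.96

402962.96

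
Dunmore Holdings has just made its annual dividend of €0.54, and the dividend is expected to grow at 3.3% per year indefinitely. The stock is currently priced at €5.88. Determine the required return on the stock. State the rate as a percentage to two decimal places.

D₁ = €0.54 × 1.033 = €0.5578
P = D₁/(r − g) ⇒ r = D₁/P + g = €0.5578/€5.88 + 0.033 = 0.094867 + 0.033 = 0.127867

12.79%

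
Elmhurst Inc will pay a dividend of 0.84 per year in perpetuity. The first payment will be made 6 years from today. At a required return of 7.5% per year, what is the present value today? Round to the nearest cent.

Value at end of year 5: C / r = 0.84 / 0.075 = 11.2000
Discount to today: PV = 11.2000 / (1 + 0.075)^5 = 11.2000 / 1.435629 = 7.80

7.80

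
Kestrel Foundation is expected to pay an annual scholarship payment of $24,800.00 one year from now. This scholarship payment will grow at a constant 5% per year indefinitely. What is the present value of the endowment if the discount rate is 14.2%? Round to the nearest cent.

$269565.22

Growing perpetuity: P = D₁ / (r − g) = $24,800.0000 / (0.142 − 0.05) = $269,565.22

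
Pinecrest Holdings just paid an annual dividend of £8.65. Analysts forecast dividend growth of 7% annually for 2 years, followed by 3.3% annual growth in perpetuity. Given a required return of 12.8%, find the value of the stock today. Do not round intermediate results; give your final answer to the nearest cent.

£100.62

D_1 = 9.25550
D_2 = 9.90339
Terminal value at year 2: TV = D_2×(1+g_2)/(r−g_2) = 10.23020/0.095 = 107.68628
P_0 = D_1/(1+r)^1 + D_2/(1+r)^2 + TV/(1+r)^2
    = 8.20523 + 7.78333 + 84.63348 = 100.62204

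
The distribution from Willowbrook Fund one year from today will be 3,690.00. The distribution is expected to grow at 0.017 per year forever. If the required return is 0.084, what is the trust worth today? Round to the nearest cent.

55074.63

Growing perpetuity: P = D₁ / (r − g) = 3,690.0000 / (0.084 − 0.017) = 55,074.63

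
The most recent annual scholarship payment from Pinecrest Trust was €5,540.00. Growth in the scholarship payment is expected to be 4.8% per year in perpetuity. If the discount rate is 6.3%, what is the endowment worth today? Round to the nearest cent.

€387061.33

D₁ = D₀ × (1 + g) = €5,540.00 × 1.048 = €5,805.9200
Growing perpetuity: P = D₁ / (r − g) = €5,805.9200 / (0.063 − 0.048) = €387,061.33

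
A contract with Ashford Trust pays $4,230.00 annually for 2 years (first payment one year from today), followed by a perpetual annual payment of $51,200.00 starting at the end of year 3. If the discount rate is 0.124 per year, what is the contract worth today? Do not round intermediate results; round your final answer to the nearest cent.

$333936.81

PV of 2-year annuity: $4,230.00 × [1 − (1+0.124)^−2] / 0.124 = 7111.51708
Perpetuity value at year 2: $51,200.00 / 0.124 = 412903.22581
PV of perpetuity: 412903.22581 / (1+0.124)^2 = 326825.28860
Total PV = 7111.51708 + 326825.28860 = 333936.80567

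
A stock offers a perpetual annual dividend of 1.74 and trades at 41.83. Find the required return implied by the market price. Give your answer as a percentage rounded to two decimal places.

P = C/r ⇒ r = C/P = 1.74/41.83 = 0.041597

4.16%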